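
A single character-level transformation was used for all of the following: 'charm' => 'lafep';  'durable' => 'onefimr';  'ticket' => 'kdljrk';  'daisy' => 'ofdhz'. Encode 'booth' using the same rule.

ivvka

c(2)→l(11) and h(7)→a(0) fit y≡3x+5 (mod 26); the inverse of 3 mod 26 is 9. This is an affine cipher: with a=0,…,z=25, each position x becomes (3x+5) mod 26.
For booth: b(1)→3·1+5≡8=i; o(14)→3·14+5≡21=v; o(14)→3·14+5≡21=v; t(19)→3·19+5≡10=k; h(7)→3·7+5≡0=a (all mod 26).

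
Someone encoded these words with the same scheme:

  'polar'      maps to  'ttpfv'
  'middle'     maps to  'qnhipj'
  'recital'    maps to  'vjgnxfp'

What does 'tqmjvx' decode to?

Shifts by position in polar: pos 0: p→t (+4), pos 1: o→t (+5), pos 2: l→p (+4), pos 3: a→f (+5) — repeating every 2. It's a Vigenère-style cipher with numeric key [4,5]: position i shifts by key[i mod 2].
Undoing it on tqmjvx: t−4=p, q−5=l, m−4=i, j−5=e, v−4=r, x−5=s.

pliers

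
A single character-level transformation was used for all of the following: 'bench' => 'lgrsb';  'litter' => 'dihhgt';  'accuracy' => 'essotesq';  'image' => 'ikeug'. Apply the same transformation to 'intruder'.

Treating letters as 0–25, the rule is x ↦ 7x + 4 (mod 26).
For intruder: i(8)→7·8+4≡8=i; n(13)→7·13+4≡17=r; t(19)→7·19+4≡7=h; r(17)→7·17+4≡19=t; u(20)→7·20+4≡14=o; d(3)→7·3+4≡25=z; e(4)→7·4+4≡6=g; r(17)→7·17+4≡19=t (all mod 26).

irhtozgt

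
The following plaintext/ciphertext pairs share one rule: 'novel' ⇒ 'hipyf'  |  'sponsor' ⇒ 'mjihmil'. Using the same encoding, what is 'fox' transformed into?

zir

Compare letters: n→h is +20, o→i is +20, v→p is +20 — a constant shift. It's a constant shift of +20 (ROT20).
Applying it to fox: f+20=z, o+20=i, x+20=r.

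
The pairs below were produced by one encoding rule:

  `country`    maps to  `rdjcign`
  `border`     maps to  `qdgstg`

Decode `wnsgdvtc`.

hydrogen

Compare letters: c→r is +15, o→d is +15, u→j is +15 — a constant shift. Each letter is shifted forward by 15 in the alphabet (a Caesar shift of +15).
Decoding wnsgdvtc: w−15=h, n−15=y, s−15=d, g−15=r, d−15=o, v−15=g, t−15=e, c−15=n.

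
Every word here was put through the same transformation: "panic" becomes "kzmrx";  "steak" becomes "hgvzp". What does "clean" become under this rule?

This is the alphabet-reversal cipher (Atbash): a becomes z, b becomes y, etc.
On clean: c↔x, l↔o, e↔v, a↔z, n↔m.

xovzm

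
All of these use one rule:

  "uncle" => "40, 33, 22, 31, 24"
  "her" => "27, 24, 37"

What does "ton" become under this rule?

u is letter #21 and maps to 40: an offset of 19. Letters become their 1-based position plus 19 (so a→20, b→21, …).
Applying it to ton: t=20→39, o=15→34, n=14→33.

39, 34, 33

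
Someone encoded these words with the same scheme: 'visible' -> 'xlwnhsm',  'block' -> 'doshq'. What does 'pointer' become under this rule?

rrmszlz

Each letter shifts forward by (position + 2), i.e. 2, 3, 4, … — the shift grows by one for each successive letter.
On pointer: p+2=r, o+3=r, i+4=m, n+5=s, t+6=z, e+7=l, r+8=z.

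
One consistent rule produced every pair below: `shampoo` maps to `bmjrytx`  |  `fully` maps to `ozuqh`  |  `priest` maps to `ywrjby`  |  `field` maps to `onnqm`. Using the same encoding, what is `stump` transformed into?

A repeating key of period 2 is used — shifts +9, +5 over and over.
On stump: s+9=b, t+5=y, u+9=d, m+5=r, p+9=y.

bydry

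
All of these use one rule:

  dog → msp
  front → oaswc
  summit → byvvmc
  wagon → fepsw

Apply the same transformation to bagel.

kepiu

The rule splits by letter class: vowels +4, consonants +9.
For bagel: b(cons)+9=k, a(vowel)+4=e, g(cons)+9=p, e(vowel)+4=i, l(cons)+9=u.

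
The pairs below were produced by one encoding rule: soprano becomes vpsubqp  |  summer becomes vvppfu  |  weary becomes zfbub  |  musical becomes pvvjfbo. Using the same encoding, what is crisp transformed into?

fujvs

The rule splits by letter class: vowels +1, consonants +3.
For crisp: c(cons)+3=f, r(cons)+3=u, i(vowel)+1=j, s(cons)+3=v, p(cons)+3=s.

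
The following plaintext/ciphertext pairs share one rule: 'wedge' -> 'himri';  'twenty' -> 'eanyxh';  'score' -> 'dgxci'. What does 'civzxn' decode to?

Shifts by position in wedge: pos 0: w→h (+11), pos 1: e→i (+4), pos 2: d→m (+9), pos 3: g→r (+11), pos 4: e→i (+4) — repeating every 3. It's a Vigenère-style cipher with numeric key [11,4,9]: position i shifts by key[i mod 3].
Reversing it on civzxn: c−11=r, i−4=e, v−9=m, z−11=o, x−4=t, n−9=e.

remote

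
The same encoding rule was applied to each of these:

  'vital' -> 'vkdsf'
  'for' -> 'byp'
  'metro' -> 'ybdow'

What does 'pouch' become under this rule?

The output letters match the input read backwards, each shifted +10: vital reversed is lativ. Two steps: reverse the string, then apply a Caesar shift of +10.
Applying it to pouch: reverse → hcuop; then shift: h+10=r, c+10=m, u+10=e, o+10=y, p+10=z.

rmeyz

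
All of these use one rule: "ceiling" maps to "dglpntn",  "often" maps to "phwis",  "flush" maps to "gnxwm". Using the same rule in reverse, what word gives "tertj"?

scope

In ceiling: c→d is +1, e→g is +2, i→l is +3, l→p is +4 — the shift increases by 1 each position. The shift increases by 1 at each position, starting from +1: 1, 2, 3, ….
Decoding tertj: t−1=s, e−2=c, r−3=o, t−4=p, j−5=e.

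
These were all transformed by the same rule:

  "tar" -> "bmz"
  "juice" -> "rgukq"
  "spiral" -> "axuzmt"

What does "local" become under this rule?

The shift depends on letter class: consonant t→b is +8, but vowel a→m is +12. The rule splits by letter class: vowels +12, consonants +8.
On local: l(cons)+8=t, o(vowel)+12=a, c(cons)+8=k, a(vowel)+12=m, l(cons)+8=t.

takmt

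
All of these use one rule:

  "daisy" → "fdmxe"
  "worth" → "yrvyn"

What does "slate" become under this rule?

uoeyk

In daisy: d→f is +2, a→d is +3, i→m is +4, s→x is +5 — the shift increases by 1 each position. The shift increases by 1 at each position, starting from +2: 2, 3, 4, ….
On slate: s+2=u, l+3=o, a+4=e, t+5=y, e+6=k.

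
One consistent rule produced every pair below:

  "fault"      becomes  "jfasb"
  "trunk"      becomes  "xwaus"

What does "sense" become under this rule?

Letter i (0-indexed) is shifted by i+4, so successive shifts are 4, 5, 6, ….
On sense: s+4=w, e+5=j, n+6=t, s+7=z, e+8=m.

wjtzm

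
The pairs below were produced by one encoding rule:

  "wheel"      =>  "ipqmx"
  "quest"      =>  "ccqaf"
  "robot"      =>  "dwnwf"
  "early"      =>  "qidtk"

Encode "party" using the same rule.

bidbk

Shifts by position in wheel: pos 0: w→i (+12), pos 1: h→p (+8), pos 2: e→q (+12), pos 3: e→m (+8) — repeating every 2. A repeating key of period 2 is used — shifts +12, +8 over and over.
For party: p+12=b, a+8=i, r+12=d, t+8=b, y+12=k.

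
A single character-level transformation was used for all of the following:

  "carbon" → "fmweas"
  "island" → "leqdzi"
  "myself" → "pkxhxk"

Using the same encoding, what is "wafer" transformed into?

zmkhd

Shifts by position in carbon: pos 0: c→f (+3), pos 1: a→m (+12), pos 2: r→w (+5), pos 3: b→e (+3), pos 4: o→a (+12), pos 5: n→s (+5) — repeating every 3. A repeating key of period 3 is used — shifts +3, +12, +5 over and over.
On wafer: w+3=z, a+12=m, f+5=k, e+3=h, r+12=d.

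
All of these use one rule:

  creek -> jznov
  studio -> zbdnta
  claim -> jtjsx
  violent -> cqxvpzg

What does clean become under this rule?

jtnky

In creek: c→j is +7, r→z is +8, e→n is +9, e→o is +10 — the shift increases by 1 each position. Letter i (0-indexed) is shifted by i+7, so successive shifts are 7, 8, 9, ….
Applying it to clean: c+7=j, l+8=t, e+9=n, a+10=k, n+11=y.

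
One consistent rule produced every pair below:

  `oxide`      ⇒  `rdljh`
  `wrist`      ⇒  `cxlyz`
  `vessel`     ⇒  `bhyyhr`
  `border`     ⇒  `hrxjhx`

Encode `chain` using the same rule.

indlt

The shift depends on letter class: consonant x→d is +6, but vowel o→r is +3. Two shifts are in play — +3 for a/e/i/o/u, +6 for every other letter.
Applying it to chain: c(cons)+6=i, h(cons)+6=n, a(vowel)+3=d, i(vowel)+3=l, n(cons)+6=t.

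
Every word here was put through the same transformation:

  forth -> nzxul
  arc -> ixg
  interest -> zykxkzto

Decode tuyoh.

bison

The output letters match the input read backwards, each shifted +6: forth reversed is htrof. Two steps: reverse the string, then apply a Caesar shift of +6.
Reversing it on tuyoh: shift back: t−6=n, u−6=o, y−6=s, o−6=i, h−6=b → nosib; then reverse → bison.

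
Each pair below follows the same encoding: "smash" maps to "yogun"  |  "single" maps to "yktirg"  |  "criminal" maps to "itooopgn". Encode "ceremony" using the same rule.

It's a Vigenère-style cipher with numeric key [6,2]: position i shifts by key[i mod 2].
Applying it to ceremony: c+6=i, e+2=g, r+6=x, e+2=g, m+6=s, o+2=q, n+6=t, y+2=a.

igxgsqta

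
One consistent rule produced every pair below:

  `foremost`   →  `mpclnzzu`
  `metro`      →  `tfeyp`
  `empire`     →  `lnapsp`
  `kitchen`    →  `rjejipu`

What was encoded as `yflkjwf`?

readily

Shifts by position in foremost: pos 0: f→m (+7), pos 1: o→p (+1), pos 2: r→c (+11), pos 3: e→l (+7), pos 4: m→n (+1), pos 5: o→z (+11) — repeating every 3. A repeating key of period 3 is used — shifts +7, +1, +11 over and over.
Undoing it on yflkjwf: y−7=r, f−1=e, l−11=a, k−7=d, j−1=i, w−11=l, f−7=y.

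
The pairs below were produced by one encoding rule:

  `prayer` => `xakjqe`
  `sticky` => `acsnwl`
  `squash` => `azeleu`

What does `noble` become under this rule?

Each letter shifts forward by (position + 8), i.e. 8, 9, 10, … — the shift grows by one for each successive letter.
Applying it to noble: n+8=v, o+9=x, b+10=l, l+11=w, e+12=q.

vxlwq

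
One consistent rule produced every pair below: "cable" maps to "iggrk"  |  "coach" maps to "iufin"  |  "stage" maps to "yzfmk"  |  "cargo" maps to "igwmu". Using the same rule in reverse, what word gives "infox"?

A repeating key of period 3 is used — shifts +6, +6, +5 over and over.
Reversing it on infox: i−6=c, n−6=h, f−5=a, o−6=i, x−6=r.

chair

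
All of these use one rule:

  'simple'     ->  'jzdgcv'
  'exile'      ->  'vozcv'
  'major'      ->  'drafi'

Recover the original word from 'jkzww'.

Compare letters: s→j is +17, i→z is +17, m→d is +17 — a constant shift. This is a Caesar cipher with shift 17.
Reversing it on jkzww: j−17=s, k−17=t, z−17=i, w−17=f, w−17=f.

stiff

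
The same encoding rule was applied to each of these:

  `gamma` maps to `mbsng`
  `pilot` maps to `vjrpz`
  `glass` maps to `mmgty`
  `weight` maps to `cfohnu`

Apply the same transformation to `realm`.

Shifts by position in gamma: pos 0: g→m (+6), pos 1: a→b (+1), pos 2: m→s (+6), pos 3: m→n (+1) — repeating every 2. A repeating key of period 2 is used — shifts +6, +1 over and over.
On realm: r+6=x, e+1=f, a+6=g, l+1=m, m+6=s.

xfgms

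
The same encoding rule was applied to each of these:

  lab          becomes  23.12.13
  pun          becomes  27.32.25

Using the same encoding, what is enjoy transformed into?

16.25.21.26.36

l is letter #12 and maps to 23: an offset of 11. The number is (letter's place in the alphabet, a=1) + 11.
On enjoy: e=5→16, n=14→25, j=10→21, o=15→26, y=25→36.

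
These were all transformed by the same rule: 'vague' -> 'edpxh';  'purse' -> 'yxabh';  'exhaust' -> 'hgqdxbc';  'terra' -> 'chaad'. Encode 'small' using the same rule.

bvduu

The shift depends on letter class: consonant v→e is +9, but vowel a→d is +3. Two shifts are in play — +3 for a/e/i/o/u, +9 for every other letter.
On small: s(cons)+9=b, m(cons)+9=v, a(vowel)+3=d, l(cons)+9=u, l(cons)+9=u.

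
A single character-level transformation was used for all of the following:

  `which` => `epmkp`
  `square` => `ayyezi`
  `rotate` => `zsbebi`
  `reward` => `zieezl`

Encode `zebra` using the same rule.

hijze

The shift depends on letter class: consonant w→e is +8, but vowel i→m is +4. Two shifts are in play — +4 for a/e/i/o/u, +8 for every other letter.
For zebra: z(cons)+8=h, e(vowel)+4=i, b(cons)+8=j, r(cons)+8=z, a(vowel)+4=e.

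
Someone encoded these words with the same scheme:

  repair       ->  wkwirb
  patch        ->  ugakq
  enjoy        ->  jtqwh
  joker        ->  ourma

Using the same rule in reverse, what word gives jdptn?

exile

In repair: r→w is +5, e→k is +6, p→w is +7, a→i is +8 — the shift increases by 1 each position. Letter i (0-indexed) is shifted by i+5, so successive shifts are 5, 6, 7, ….
Reversing it on jdptn: j−5=e, d−6=x, p−7=i, t−8=l, n−9=e.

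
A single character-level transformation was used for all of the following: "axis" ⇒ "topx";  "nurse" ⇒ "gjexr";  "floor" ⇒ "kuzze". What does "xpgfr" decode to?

This is an affine cipher: with a=0,…,z=25, each position x becomes (19x+19) mod 26.
Undoing it on xpgfr: x(23)→11·(23−19)≡18=s; p(15)→11·(15−19)≡8=i; g(6)→11·(6−19)≡13=n; f(5)→11·(5−19)≡2=c; r(17)→11·(17−19)≡4=e (all mod 26).

since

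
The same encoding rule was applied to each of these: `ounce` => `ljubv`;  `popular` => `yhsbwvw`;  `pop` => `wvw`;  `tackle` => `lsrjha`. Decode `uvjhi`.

bacon

Read the word backwards and shift each letter +7.
Decoding uvjhi: shift back: u−7=n, v−7=o, j−7=c, h−7=a, i−7=b → nocab; then reverse → bacon.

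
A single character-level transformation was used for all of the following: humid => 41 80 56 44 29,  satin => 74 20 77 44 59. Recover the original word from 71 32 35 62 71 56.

The formula is n = 3×(alphabet index, a=1) + 17.
Decoding 71 32 35 62 71 56: 71→(71−17)÷3=18=r, 32→(32−17)÷3=5=e, 35→(35−17)÷3=6=f, 62→(62−17)÷3=15=o, 71→(71−17)÷3=18=r, 56→(56−17)÷3=13=m.

reform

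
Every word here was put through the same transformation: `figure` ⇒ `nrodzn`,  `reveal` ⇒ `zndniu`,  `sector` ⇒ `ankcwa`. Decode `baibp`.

trash

Shifts by position in figure: pos 0: f→n (+8), pos 1: i→r (+9), pos 2: g→o (+8), pos 3: u→d (+9) — repeating every 2. It's a Vigenère-style cipher with numeric key [8,9]: position i shifts by key[i mod 2].
Reversing it on baibp: b−8=t, a−9=r, i−8=a, b−9=s, p−8=h.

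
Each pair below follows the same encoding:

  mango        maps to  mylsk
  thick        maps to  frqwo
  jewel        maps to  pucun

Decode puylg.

m(12)→m(12) and a(0)→y(24) fit y≡25x+24 (mod 26); the inverse of 25 mod 26 is 25. Each letter's alphabet position (a=0..z=25) is mapped through 25·x+24 mod 26 — an affine cipher.
Decoding puylg: p(15)→25·(15−24)≡9=j; u(20)→25·(20−24)≡4=e; y(24)→25·(24−24)≡0=a; l(11)→25·(11−24)≡13=n; g(6)→25·(6−24)≡18=s (all mod 26).

jeans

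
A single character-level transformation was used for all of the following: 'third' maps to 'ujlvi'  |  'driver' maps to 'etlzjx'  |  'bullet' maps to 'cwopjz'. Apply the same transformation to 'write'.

In third: t→u is +1, h→j is +2, i→l is +3, r→v is +4 — the shift increases by 1 each position. Each letter shifts forward by (position + 1), i.e. 1, 2, 3, … — the shift grows by one for each successive letter.
Applying it to write: w+1=x, r+2=t, i+3=l, t+4=x, e+5=j.

xtlxj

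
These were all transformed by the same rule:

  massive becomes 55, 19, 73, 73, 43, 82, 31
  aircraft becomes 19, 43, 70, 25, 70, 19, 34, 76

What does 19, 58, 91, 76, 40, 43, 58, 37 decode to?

anything

m(#13)→55 and a(#1)→19: differences scale by 3, so n = 3·pos + 16. Each letter becomes 3×(its alphabet position, a=1..z=26) + 16.
Reversing it on 19, 58, 91, 76, 40, 43, 58, 37: 19→(19−16)÷3=1=a, 58→(58−16)÷3=14=n, 91→(91−16)÷3=25=y, 76→(76−16)÷3=20=t, 40→(40−16)÷3=8=h, 43→(43−16)÷3=9=i, 58→(58−16)÷3=14=n, 37→(37−16)÷3=7=g.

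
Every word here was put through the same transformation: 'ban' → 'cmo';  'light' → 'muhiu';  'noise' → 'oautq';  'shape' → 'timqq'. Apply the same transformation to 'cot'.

The shift depends on letter class: consonant b→c is +1, but vowel a→m is +12. Vowels shift forward by 12 and consonants shift forward by 1.
On cot: c(cons)+1=d, o(vowel)+12=a, t(cons)+1=u.

dau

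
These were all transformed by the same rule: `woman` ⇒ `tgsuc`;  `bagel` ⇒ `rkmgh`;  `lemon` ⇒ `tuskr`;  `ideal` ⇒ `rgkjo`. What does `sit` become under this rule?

zoy

The output letters match the input read backwards, each shifted +6: woman reversed is namow. Two steps: reverse the string, then apply a Caesar shift of +6.
On sit: reverse → tis; then shift: t+6=z, i+6=o, s+6=y.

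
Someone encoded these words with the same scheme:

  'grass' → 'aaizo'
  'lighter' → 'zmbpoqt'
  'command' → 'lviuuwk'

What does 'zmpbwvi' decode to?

another

The output letters match the input read backwards, each shifted +8: grass reversed is ssarg. Two steps: reverse the string, then apply a Caesar shift of +8.
Decoding zmpbwvi: shift back: z−8=r, m−8=e, p−8=h, b−8=t, w−8=o, v−8=n, i−8=a → rehtona; then reverse → another.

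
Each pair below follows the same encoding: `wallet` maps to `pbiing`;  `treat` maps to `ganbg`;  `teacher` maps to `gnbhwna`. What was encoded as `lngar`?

metro

w(22)→p(15) and a(0)→b(1) fit y≡3x+1 (mod 26); the inverse of 3 mod 26 is 9. Each letter's alphabet position (a=0..z=25) is mapped through 3·x+1 mod 26 — an affine cipher.
Reversing it on lngar: l(11)→9·(11−1)≡12=m; n(13)→9·(13−1)≡4=e; g(6)→9·(6−1)≡19=t; a(0)→9·(0−1)≡17=r; r(17)→9·(17−1)≡14=o (all mod 26).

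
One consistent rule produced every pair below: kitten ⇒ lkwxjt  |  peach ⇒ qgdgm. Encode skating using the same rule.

In kitten: k→l is +1, i→k is +2, t→w is +3, t→x is +4 — the shift increases by 1 each position. Each letter shifts forward by (position + 1), i.e. 1, 2, 3, … — the shift grows by one for each successive letter.
Applying it to skating: s+1=t, k+2=m, a+3=d, t+4=x, i+5=n, n+6=t, g+7=n.

tmdxntn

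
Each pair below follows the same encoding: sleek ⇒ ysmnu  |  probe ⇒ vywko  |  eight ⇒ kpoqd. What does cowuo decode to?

In sleek: s→y is +6, l→s is +7, e→m is +8, e→n is +9 — the shift increases by 1 each position. Each letter shifts forward by (position + 6), i.e. 6, 7, 8, … — the shift grows by one for each successive letter.
Reversing it on cowuo: c−6=w, o−7=h, w−8=o, u−9=l, o−10=e.

whole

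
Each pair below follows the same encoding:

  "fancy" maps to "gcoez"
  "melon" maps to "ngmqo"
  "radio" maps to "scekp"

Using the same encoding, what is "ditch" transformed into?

Shifts by position in fancy: pos 0: f→g (+1), pos 1: a→c (+2), pos 2: n→o (+1), pos 3: c→e (+2) — repeating every 2. A repeating key of period 2 is used — shifts +1, +2 over and over.
On ditch: d+1=e, i+2=k, t+1=u, c+2=e, h+1=i.

ekuei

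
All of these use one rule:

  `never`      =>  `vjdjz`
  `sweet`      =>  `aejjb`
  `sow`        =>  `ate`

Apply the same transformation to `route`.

The shift depends on letter class: consonant n→v is +8, but vowel e→j is +5. Two shifts are in play — +5 for a/e/i/o/u, +8 for every other letter.
On route: r(cons)+8=z, o(vowel)+5=t, u(vowel)+5=z, t(cons)+8=b, e(vowel)+5=j.

ztzbj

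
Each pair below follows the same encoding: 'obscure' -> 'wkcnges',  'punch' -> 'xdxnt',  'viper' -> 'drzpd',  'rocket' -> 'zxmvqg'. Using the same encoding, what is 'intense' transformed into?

qwdpzfs

The shift increases by 1 at each position, starting from +8: 8, 9, 10, ….
For intense: i+8=q, n+9=w, t+10=d, e+11=p, n+12=z, s+13=f, e+14=s.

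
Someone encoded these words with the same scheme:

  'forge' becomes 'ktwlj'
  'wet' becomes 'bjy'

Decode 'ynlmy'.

tight

This is a Caesar cipher with shift 5.
Decoding ynlmy: y−5=t, n−5=i, l−5=g, m−5=h, y−5=t.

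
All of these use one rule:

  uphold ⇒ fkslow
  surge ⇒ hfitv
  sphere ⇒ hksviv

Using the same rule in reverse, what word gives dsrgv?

This is the alphabet-reversal cipher (Atbash): a becomes z, b becomes y, etc.
Undoing it on dsrgv: d↔w, s↔h, r↔i, g↔t, v↔e.

white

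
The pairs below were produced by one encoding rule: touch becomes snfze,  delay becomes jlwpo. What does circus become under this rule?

dfnctn

The output letters match the input read backwards, each shifted +11: touch reversed is hcuot. Read the word backwards and shift each letter +11.
On circus: reverse → sucric; then shift: s+11=d, u+11=f, c+11=n, r+11=c, i+11=t, c+11=n.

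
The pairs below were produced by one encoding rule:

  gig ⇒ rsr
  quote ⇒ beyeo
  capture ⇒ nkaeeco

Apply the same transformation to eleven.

The shift depends on letter class: consonant g→r is +11, but vowel i→s is +10. Vowels shift forward by 10 and consonants shift forward by 11.
For eleven: e(vowel)+10=o, l(cons)+11=w, e(vowel)+10=o, v(cons)+11=g, e(vowel)+10=o, n(cons)+11=y.

owogoy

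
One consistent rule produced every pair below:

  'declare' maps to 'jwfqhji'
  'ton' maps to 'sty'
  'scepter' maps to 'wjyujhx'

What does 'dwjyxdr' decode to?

The output letters match the input read backwards, each shifted +5: declare reversed is eralced. Two steps: reverse the string, then apply a Caesar shift of +5.
Decoding dwjyxdr: shift back: d−5=y, w−5=r, j−5=e, y−5=t, x−5=s, d−5=y, r−5=m → yretsym; then reverse → mystery.

mystery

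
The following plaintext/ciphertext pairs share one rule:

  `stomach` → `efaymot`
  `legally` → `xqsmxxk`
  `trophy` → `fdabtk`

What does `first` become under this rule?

rudef

Compare letters: s→e is +12, t→f is +12, o→a is +12 — a constant shift. This is a Caesar cipher with shift 12.
Applying it to first: f+12=r, i+12=u, r+12=d, s+12=e, t+12=f.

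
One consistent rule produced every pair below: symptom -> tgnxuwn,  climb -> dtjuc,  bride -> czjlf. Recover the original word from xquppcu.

without

A repeating key of period 2 is used — shifts +1, +8 over and over.
Reversing it on xquppcu: x−1=w, q−8=i, u−1=t, p−8=h, p−1=o, c−8=u, u−1=t.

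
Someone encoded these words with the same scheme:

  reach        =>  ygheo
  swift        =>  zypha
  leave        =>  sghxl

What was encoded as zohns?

small

Shifts by position in reach: pos 0: r→y (+7), pos 1: e→g (+2), pos 2: a→h (+7), pos 3: c→e (+2) — repeating every 2. The shifts repeat in a cycle of length 2: positions 0,1,… shift by +7, +2, then the pattern repeats.
Undoing it on zohns: z−7=s, o−2=m, h−7=a, n−2=l, s−7=l.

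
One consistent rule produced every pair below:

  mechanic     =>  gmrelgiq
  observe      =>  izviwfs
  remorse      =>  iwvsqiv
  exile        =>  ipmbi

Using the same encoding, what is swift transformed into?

xjmaw

The output letters match the input read backwards, each shifted +4: mechanic reversed is cinahcem. Two steps: reverse the string, then apply a Caesar shift of +4.
For swift: reverse → tfiws; then shift: t+4=x, f+4=j, i+4=m, w+4=a, s+4=w.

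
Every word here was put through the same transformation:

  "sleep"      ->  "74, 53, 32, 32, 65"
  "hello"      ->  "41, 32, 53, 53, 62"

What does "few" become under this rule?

The formula is n = 3×(alphabet index, a=1) + 17.
For few: f=6→35, e=5→32, w=23→86.

35, 32, 86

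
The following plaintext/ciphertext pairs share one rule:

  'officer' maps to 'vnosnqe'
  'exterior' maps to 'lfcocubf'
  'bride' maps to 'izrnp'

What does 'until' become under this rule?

bvcsw

In officer: o→v is +7, f→n is +8, f→o is +9, i→s is +10 — the shift increases by 1 each position. The shift increases by 1 at each position, starting from +7: 7, 8, 9, ….
On until: u+7=b, n+8=v, t+9=c, i+10=s, l+11=w.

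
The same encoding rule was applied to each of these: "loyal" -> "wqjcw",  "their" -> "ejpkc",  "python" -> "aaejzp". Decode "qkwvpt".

It's a Vigenère-style cipher with numeric key [11,2]: position i shifts by key[i mod 2].
Decoding qkwvpt: q−11=f, k−2=i, w−11=l, v−2=t, p−11=e, t−2=r.

filter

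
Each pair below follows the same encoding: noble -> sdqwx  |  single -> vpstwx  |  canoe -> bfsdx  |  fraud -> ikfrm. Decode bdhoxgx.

compete

n(13)→s(18) and o(14)→d(3) fit y≡11x+5 (mod 26); the inverse of 11 mod 26 is 19. Treating letters as 0–25, the rule is x ↦ 11x + 5 (mod 26).
Reversing it on bdhoxgx: b(1)→19·(1−5)≡2=c; d(3)→19·(3−5)≡14=o; h(7)→19·(7−5)≡12=m; o(14)→19·(14−5)≡15=p; x(23)→19·(23−5)≡4=e; g(6)→19·(6−5)≡19=t; x(23)→19·(23−5)≡4=e (all mod 26).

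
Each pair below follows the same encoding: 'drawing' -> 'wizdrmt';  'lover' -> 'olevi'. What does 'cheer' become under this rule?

xsvvi

Each pair mirrors across the alphabet (d↔w, r↔i, a↔z): positions sum to 25. Letters are reflected about the middle of the alphabet (position → 25−position): Atbash.
On cheer: c↔x, h↔s, e↔v, e↔v, r↔i.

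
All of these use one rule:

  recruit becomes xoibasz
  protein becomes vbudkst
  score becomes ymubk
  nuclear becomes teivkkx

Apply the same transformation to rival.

A repeating key of period 2 is used — shifts +6, +10 over and over.
On rival: r+6=x, i+10=s, v+6=b, a+10=k, l+6=r.

xsbkr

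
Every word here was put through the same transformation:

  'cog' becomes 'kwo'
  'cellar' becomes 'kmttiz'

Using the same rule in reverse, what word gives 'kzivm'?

crane

Compare letters: c→k is +8, o→w is +8, g→o is +8 — a constant shift. Every letter moves 8 places later in the alphabet, wrapping around z→a.
Decoding kzivm: k−8=c, z−8=r, i−8=a, v−8=n, m−8=e.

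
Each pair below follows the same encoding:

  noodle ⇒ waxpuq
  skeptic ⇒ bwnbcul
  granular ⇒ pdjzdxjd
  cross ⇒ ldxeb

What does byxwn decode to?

smoke

The shifts repeat in a cycle of length 2: positions 0,1,… shift by +9, +12, then the pattern repeats.
Decoding byxwn: b−9=s, y−12=m, x−9=o, w−12=k, n−9=e.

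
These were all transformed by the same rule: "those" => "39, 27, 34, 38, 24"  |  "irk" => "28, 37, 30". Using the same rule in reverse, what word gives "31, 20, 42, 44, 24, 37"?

t is letter #20 and maps to 39: an offset of 19. Letters become their 1-based position plus 19 (so a→20, b→21, …).
Decoding 31, 20, 42, 44, 24, 37: 31→(31−19)÷1=12=l, 20→(20−19)÷1=1=a, 42→(42−19)÷1=23=w, 44→(44−19)÷1=25=y, 24→(24−19)÷1=5=e, 37→(37−19)÷1=18=r.

lawyer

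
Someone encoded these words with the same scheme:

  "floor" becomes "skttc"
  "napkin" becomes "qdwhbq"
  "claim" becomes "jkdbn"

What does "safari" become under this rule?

fdsdcb

This is an affine cipher: with a=0,…,z=25, each position x becomes (3x+3) mod 26.
Applying it to safari: s(18)→3·18+3≡5=f; a(0)→3·0+3≡3=d; f(5)→3·5+3≡18=s; a(0)→3·0+3≡3=d; r(17)→3·17+3≡2=c; i(8)→3·8+3≡1=b (all mod 26).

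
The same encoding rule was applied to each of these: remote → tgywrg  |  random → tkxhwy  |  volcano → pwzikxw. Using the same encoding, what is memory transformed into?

ygywtm

r(17)→t(19) and e(4)→g(6) fit y≡25x+10 (mod 26); the inverse of 25 mod 26 is 25. Each letter's alphabet position (a=0..z=25) is mapped through 25·x+10 mod 26 — an affine cipher.
Applying it to memory: m(12)→25·12+10≡24=y; e(4)→25·4+10≡6=g; m(12)→25·12+10≡24=y; o(14)→25·14+10≡22=w; r(17)→25·17+10≡19=t; y(24)→25·24+10≡12=m (all mod 26).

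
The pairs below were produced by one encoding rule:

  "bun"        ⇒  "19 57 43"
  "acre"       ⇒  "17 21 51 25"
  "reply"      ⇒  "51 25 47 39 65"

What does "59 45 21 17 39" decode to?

b(#2)→19 and u(#21)→57: differences scale by 2, so n = 2·pos + 15. Each letter becomes 2×(its alphabet position, a=1..z=26) + 15.
Reversing it on 59 45 21 17 39: 59→(59−15)÷2=22=v, 45→(45−15)÷2=15=o, 21→(21−15)÷2=3=c, 17→(17−15)÷2=1=a, 39→(39−15)÷2=12=l.

vocal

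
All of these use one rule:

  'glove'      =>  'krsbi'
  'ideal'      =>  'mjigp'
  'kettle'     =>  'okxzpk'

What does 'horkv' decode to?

Shifts by position in glove: pos 0: g→k (+4), pos 1: l→r (+6), pos 2: o→s (+4), pos 3: v→b (+6) — repeating every 2. The shifts repeat in a cycle of length 2: positions 0,1,… shift by +4, +6, then the pattern repeats.
Decoding horkv: h−4=d, o−6=i, r−4=n, k−6=e, v−4=r.

diner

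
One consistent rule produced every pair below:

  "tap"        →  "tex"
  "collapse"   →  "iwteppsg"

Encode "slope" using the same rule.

The output letters match the input read backwards, each shifted +4: tap reversed is pat. The word is reversed, then every letter is shifted forward by 4.
For slope: reverse → epols; then shift: e+4=i, p+4=t, o+4=s, l+4=p, s+4=w.

itspw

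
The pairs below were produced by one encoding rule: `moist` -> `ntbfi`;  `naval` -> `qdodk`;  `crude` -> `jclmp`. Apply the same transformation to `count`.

Each letter's alphabet position (a=0..z=25) is mapped through 3·x+3 mod 26 — an affine cipher.
Applying it to count: c(2)→3·2+3≡9=j; o(14)→3·14+3≡19=t; u(20)→3·20+3≡11=l; n(13)→3·13+3≡16=q; t(19)→3·19+3≡8=i (all mod 26).

jtlqi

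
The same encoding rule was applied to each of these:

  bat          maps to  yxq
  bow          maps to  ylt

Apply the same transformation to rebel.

This is a Caesar cipher with shift 23.
On rebel: r+23=o, e+23=b, b+23=y, e+23=b, l+23=i.

obybi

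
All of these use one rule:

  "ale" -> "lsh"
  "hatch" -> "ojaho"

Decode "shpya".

The output letters match the input read backwards, each shifted +7: ale reversed is ela. Read the word backwards and shift each letter +7.
Decoding shpya: shift back: s−7=l, h−7=a, p−7=i, y−7=r, a−7=t → lairt; then reverse → trial.

trial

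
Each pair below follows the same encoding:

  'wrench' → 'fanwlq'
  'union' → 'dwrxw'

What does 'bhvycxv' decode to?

symptom

Compare letters: w→f is +9, r→a is +9, e→n is +9 — a constant shift. This is a Caesar cipher with shift 9.
Reversing it on bhvycxv: b−9=s, h−9=y, v−9=m, y−9=p, c−9=t, x−9=o, v−9=m.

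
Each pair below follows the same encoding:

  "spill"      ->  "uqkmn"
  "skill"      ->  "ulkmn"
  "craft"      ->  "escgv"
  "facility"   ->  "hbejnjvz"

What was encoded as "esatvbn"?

Shifts by position in spill: pos 0: s→u (+2), pos 1: p→q (+1), pos 2: i→k (+2), pos 3: l→m (+1) — repeating every 2. It's a Vigenère-style cipher with numeric key [2,1]: position i shifts by key[i mod 2].
Undoing it on esatvbn: e−2=c, s−1=r, a−2=y, t−1=s, v−2=t, b−1=a, n−2=l.

crystal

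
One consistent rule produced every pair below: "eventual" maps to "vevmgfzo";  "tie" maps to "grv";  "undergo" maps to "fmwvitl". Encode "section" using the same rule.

Each pair mirrors across the alphabet (e↔v, v↔e, e↔v): positions sum to 25. Letters are reflected about the middle of the alphabet (position → 25−position): Atbash.
For section: s↔h, e↔v, c↔x, t↔g, i↔r, o↔l, n↔m.

hvxgrlm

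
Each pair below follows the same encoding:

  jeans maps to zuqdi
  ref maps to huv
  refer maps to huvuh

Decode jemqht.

toward

This is a Caesar cipher with shift 16.
Reversing it on jemqht: j−16=t, e−16=o, m−16=w, q−16=a, h−16=r, t−16=d.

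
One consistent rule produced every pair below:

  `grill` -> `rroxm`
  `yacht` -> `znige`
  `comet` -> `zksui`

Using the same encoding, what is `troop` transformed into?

The output letters match the input read backwards, each shifted +6: grill reversed is llirg. Two steps: reverse the string, then apply a Caesar shift of +6.
On troop: reverse → poort; then shift: p+6=v, o+6=u, o+6=u, r+6=x, t+6=z.

vuuxz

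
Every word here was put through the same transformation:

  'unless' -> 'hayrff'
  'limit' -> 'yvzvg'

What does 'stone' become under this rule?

fgbar

Compare letters: u→h is +13, n→a is +13, l→y is +13 — a constant shift. Every letter moves 13 places later in the alphabet, wrapping around z→a.
Applying it to stone: s+13=f, t+13=g, o+13=b, n+13=a, e+13=r.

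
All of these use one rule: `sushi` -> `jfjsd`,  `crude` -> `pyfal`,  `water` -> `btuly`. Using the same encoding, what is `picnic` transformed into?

cdpgdp

s(18)→j(9) and u(20)→f(5) fit y≡11x+19 (mod 26); the inverse of 11 mod 26 is 19. This is an affine cipher: with a=0,…,z=25, each position x becomes (11x+19) mod 26.
For picnic: p(15)→11·15+19≡2=c; i(8)→11·8+19≡3=d; c(2)→11·2+19≡15=p; n(13)→11·13+19≡6=g; i(8)→11·8+19≡3=d; c(2)→11·2+19≡15=p (all mod 26).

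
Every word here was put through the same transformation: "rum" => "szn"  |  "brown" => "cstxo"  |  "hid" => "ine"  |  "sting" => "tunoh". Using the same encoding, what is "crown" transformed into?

The shift depends on letter class: consonant r→s is +1, but vowel u→z is +5. Vowels shift forward by 5 and consonants shift forward by 1.
For crown: c(cons)+1=d, r(cons)+1=s, o(vowel)+5=t, w(cons)+1=x, n(cons)+1=o.

dstxo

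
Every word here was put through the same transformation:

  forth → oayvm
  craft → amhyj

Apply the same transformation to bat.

Two steps: reverse the string, then apply a Caesar shift of +7.
For bat: reverse → tab; then shift: t+7=a, a+7=h, b+7=i.

ahi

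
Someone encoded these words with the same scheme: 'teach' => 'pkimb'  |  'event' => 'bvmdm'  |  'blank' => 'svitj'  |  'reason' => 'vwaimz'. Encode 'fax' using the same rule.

The word is reversed, then every letter is shifted forward by 8.
Applying it to fax: reverse → xaf; then shift: x+8=f, a+8=i, f+8=n.

fin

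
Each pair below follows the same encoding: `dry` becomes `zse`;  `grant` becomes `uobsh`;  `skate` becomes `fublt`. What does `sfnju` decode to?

The word is reversed, then every letter is shifted forward by 1.
Undoing it on sfnju: shift back: s−1=r, f−1=e, n−1=m, j−1=i, u−1=t → remit; then reverse → timer.

timer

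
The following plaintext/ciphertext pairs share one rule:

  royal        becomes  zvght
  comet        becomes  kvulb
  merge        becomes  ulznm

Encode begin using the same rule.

The shifts repeat in a cycle of length 2: positions 0,1,… shift by +8, +7, then the pattern repeats.
Applying it to begin: b+8=j, e+7=l, g+8=o, i+7=p, n+8=v.

jlopv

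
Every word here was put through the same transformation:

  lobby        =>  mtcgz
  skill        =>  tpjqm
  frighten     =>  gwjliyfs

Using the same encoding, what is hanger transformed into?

ifolfw

A repeating key of period 2 is used — shifts +1, +5 over and over.
On hanger: h+1=i, a+5=f, n+1=o, g+5=l, e+1=f, r+5=w.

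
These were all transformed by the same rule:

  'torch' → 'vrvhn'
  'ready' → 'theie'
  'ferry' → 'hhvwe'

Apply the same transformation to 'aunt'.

cxry

In torch: t→v is +2, o→r is +3, r→v is +4, c→h is +5 — the shift increases by 1 each position. Letter i (0-indexed) is shifted by i+2, so successive shifts are 2, 3, 4, ….
On aunt: a+2=c, u+3=x, n+4=r, t+5=y.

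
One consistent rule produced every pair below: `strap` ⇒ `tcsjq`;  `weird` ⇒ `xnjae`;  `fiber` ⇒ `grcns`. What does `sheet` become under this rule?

tqfnu

Shifts by position in strap: pos 0: s→t (+1), pos 1: t→c (+9), pos 2: r→s (+1), pos 3: a→j (+9) — repeating every 2. The shifts repeat in a cycle of length 2: positions 0,1,… shift by +1, +9, then the pattern repeats.
For sheet: s+1=t, h+9=q, e+1=f, e+9=n, t+1=u.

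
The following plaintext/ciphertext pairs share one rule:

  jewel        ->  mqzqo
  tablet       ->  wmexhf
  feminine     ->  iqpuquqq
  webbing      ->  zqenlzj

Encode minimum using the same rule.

Shifts by position in jewel: pos 0: j→m (+3), pos 1: e→q (+12), pos 2: w→z (+3), pos 3: e→q (+12) — repeating every 2. The shifts repeat in a cycle of length 2: positions 0,1,… shift by +3, +12, then the pattern repeats.
For minimum: m+3=p, i+12=u, n+3=q, i+12=u, m+3=p, u+12=g, m+3=p.

puqupgp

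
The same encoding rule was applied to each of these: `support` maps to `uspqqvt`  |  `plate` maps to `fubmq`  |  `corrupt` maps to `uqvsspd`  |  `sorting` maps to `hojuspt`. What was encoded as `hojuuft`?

The output letters match the input read backwards, each shifted +1: support reversed is troppus. The word is reversed, then every letter is shifted forward by 1.
Undoing it on hojuuft: shift back: h−1=g, o−1=n, j−1=i, u−1=t, u−1=t, f−1=e, t−1=s → gnittes; then reverse → setting.

setting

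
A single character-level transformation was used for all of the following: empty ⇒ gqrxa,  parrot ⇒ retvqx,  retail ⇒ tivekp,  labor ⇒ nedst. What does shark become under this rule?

ulcvm

Shifts by position in empty: pos 0: e→g (+2), pos 1: m→q (+4), pos 2: p→r (+2), pos 3: t→x (+4) — repeating every 2. The shifts repeat in a cycle of length 2: positions 0,1,… shift by +2, +4, then the pattern repeats.
On shark: s+2=u, h+4=l, a+2=c, r+4=v, k+2=m.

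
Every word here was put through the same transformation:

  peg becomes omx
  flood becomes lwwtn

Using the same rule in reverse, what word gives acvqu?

The output letters match the input read backwards, each shifted +8: peg reversed is gep. Two steps: reverse the string, then apply a Caesar shift of +8.
Undoing it on acvqu: shift back: a−8=s, c−8=u, v−8=n, q−8=i, u−8=m → sunim; then reverse → minus.

minus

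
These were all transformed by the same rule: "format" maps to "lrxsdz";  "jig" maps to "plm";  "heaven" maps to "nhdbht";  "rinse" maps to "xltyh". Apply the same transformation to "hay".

nde

Two shifts are in play — +3 for a/e/i/o/u, +6 for every other letter.
For hay: h(cons)+6=n, a(vowel)+3=d, y(cons)+6=e.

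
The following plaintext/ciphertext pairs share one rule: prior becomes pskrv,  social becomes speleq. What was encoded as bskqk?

bring

In prior: p→p is +0, r→s is +1, i→k is +2, o→r is +3 — the shift increases by 1 each position. Each letter shifts forward by its position index (0, 1, 2, …) — the shift grows by one for each successive letter.
Undoing it on bskqk: b−0=b, s−1=r, k−2=i, q−3=n, k−4=g.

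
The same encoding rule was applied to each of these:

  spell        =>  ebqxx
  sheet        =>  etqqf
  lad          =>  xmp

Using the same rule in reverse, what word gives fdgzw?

trunk

Compare letters: s→e is +12, p→b is +12, e→q is +12 — a constant shift. This is a Caesar cipher with shift 12.
Reversing it on fdgzw: f−12=t, d−12=r, g−12=u, z−12=n, w−12=k.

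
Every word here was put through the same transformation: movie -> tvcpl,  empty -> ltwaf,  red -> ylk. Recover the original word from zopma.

shift

Compare letters: m→t is +7, o→v is +7, v→c is +7 — a constant shift. Each letter is shifted forward by 7 in the alphabet (a Caesar shift of +7).
Decoding zopma: z−7=s, o−7=h, p−7=i, m−7=f, a−7=t.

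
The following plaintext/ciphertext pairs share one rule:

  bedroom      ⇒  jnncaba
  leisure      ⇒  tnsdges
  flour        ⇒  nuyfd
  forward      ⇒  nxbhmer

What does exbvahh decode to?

In bedroom: b→j is +8, e→n is +9, d→n is +10, r→c is +11 — the shift increases by 1 each position. The shift increases by 1 at each position, starting from +8: 8, 9, 10, ….
Reversing it on exbvahh: e−8=w, x−9=o, b−10=r, v−11=k, a−12=o, h−13=u, h−14=t.

workout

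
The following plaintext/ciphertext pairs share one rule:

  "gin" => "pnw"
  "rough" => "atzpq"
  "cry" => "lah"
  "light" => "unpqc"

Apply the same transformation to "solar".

The shift depends on letter class: consonant g→p is +9, but vowel i→n is +5. Vowels shift forward by 5 and consonants shift forward by 9.
On solar: s(cons)+9=b, o(vowel)+5=t, l(cons)+9=u, a(vowel)+5=f, r(cons)+9=a.

btufa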